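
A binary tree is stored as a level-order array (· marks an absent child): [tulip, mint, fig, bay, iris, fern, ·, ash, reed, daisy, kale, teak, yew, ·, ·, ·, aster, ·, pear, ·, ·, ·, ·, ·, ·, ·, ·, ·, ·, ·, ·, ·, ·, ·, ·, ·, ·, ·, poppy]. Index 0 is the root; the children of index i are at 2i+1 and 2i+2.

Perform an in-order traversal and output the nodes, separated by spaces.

ash aster bay reed pear poppy mint daisy iris kale tulip teak fern yew fig

In-order visits the left subtree, then the node, then the right subtree.
At tulip: go left to mint.
  At mint: go left to bay.
    At bay: go left to ash.
      At ash: no left child.
      Visit ash.
      At ash: go right to aster.
        aster is a leaf — visit aster.
    Visit bay.
    At bay: go right to reed.
      At reed: no left child.
      Visit reed.
      At reed: go right to pear.
        At pear: no left child.
        Visit pear.
        At pear: go right to poppy.
          poppy is a leaf — visit poppy.
  Visit mint.
  At mint: go right to iris.
    At iris: go left to daisy.
      daisy is a leaf — visit daisy.
    Visit iris.
    At iris: go right to kale.
      kale is a leaf — visit kale.
Visit tulip.
At tulip: go right to fig.
  At fig: go left to fern.
    At fern: go left to teak.
      teak is a leaf — visit teak.
    Visit fern.
    At fern: go right to yew.
      yew is a leaf — visit yew.
  Visit fig.
  At fig: no right child.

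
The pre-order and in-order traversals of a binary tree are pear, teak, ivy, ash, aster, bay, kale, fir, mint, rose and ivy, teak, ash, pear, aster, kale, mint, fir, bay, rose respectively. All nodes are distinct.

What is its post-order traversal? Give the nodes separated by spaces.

The first element of pre-order is the root; it splits in-order into left and right subtrees.
Root pear: left subtree has 3 nodes {ivy, teak, ash}, right has 6 {aster, kale, mint, fir, bay, rose}.
  Root teak: left subtree has 1 node {ivy}, right has 1 {ash}.
  Root aster: left subtree has 0 nodes { }, right has 5 {kale, mint, fir, bay, rose}.
    Root bay: left subtree has 3 nodes {kale, mint, fir}, right has 1 {rose}.
      Root kale: left subtree has 0 nodes { }, right has 2 {mint, fir}.
        Root fir: left subtree has 1 node {mint}, right has 0 { }.

ivy ash teak mint fir kale rose bay aster pear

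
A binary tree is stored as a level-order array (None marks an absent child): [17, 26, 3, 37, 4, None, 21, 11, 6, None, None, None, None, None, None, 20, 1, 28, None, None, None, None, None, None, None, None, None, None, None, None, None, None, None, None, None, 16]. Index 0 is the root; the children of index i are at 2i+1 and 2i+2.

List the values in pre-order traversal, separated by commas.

17, 26, 37, 11, 20, 1, 6, 28, 16, 4, 3, 21

Pre-order visits the node, then its left subtree, then its right subtree.
Visit 17.
At 17: go left to 26.
  Visit 26.
  At 26: go left to 37.
    Visit 37.
    At 37: go left to 11.
      Visit 11.
      At 11: go left to 20.
        20 is a leaf — visit 20.
      At 11: go right to 1.
        1 is a leaf — visit 1.
    At 37: go right to 6.
      Visit 6.
      At 6: go left to 28.
        Visit 28.
        At 28: go left to 16.
          16 is a leaf — visit 16.
        At 28: no right child.
      At 6: no right child.
  At 26: go right to 4.
    4 is a leaf — visit 4.
At 17: go right to 3.
  Visit 3.
  At 3: no left child.
  At 3: go right to 21.
    21 is a leaf — visit 21.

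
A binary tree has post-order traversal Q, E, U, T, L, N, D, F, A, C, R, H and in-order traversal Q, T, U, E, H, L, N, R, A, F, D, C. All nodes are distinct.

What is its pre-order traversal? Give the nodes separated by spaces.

The last element of post-order is the root; it splits in-order into left and right subtrees.
Root H: left subtree has 4 nodes {Q, T, U, E}, right has 7 {L, N, R, A, F, D, C}.
  Root T: left subtree has 1 node {Q}, right has 2 {U, E}.
    Root U: left subtree has 0 nodes { }, right has 1 {E}.
  Root R: left subtree has 2 nodes {L, N}, right has 4 {A, F, D, C}.
    Root N: left subtree has 1 node {L}, right has 0 { }.
    Root C: left subtree has 3 nodes {A, F, D}, right has 0 { }.
      Root A: left subtree has 0 nodes { }, right has 2 {F, D}.
        Root F: left subtree has 0 nodes { }, right has 1 {D}.

H T Q U E R N L C A F D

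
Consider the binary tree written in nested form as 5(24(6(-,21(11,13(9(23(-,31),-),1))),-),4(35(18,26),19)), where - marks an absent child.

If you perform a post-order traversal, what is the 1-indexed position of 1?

Post-order visits the left subtree, then the right subtree, then the node.
At 5: go left to 24.
  At 24: go left to 6.
    At 6: no left child.
    At 6: go right to 21.
      At 21: go left to 11.
        11 is a leaf — visit 11.
      At 21: go right to 13.
        At 13: go left to 9.
          At 9: go left to 23.
            At 23: no left child.
            At 23: go right to 31.
              31 is a leaf — visit 31.
            Visit 23.
          At 9: no right child.
          Visit 9.
        At 13: go right to 1.
          1 is a leaf — visit 1.
        Visit 13.
      Visit 21.
    Visit 6.
  At 24: no right child.
  Visit 24.
At 5: go right to 4.
  At 4: go left to 35.
    At 35: go left to 18.
      18 is a leaf — visit 18.
    At 35: go right to 26.
      26 is a leaf — visit 26.
    Visit 35.
  At 4: go right to 19.
    19 is a leaf — visit 19.
  Visit 4.
Visit 5.
Full post-order sequence: 11, 31, 23, 9, 1, 13, 21, 6, 24, 18, 26, 35, 19, 4, 5.

5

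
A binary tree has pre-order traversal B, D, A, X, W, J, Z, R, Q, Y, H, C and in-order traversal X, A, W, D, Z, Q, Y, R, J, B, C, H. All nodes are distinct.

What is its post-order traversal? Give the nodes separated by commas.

X, W, A, Y, Q, R, Z, J, D, C, H, B

The first element of pre-order is the root; it splits in-order into left and right subtrees.
Root B: left subtree has 9 nodes {X, A, W, D, Z, Q, Y, R, J}, right has 2 {C, H}.
  Root D: left subtree has 3 nodes {X, A, W}, right has 5 {Z, Q, Y, R, J}.
    Root A: left subtree has 1 node {X}, right has 1 {W}.
    Root J: left subtree has 4 nodes {Z, Q, Y, R}, right has 0 { }.
      Root Z: left subtree has 0 nodes { }, right has 3 {Q, Y, R}.
        Root R: left subtree has 2 nodes {Q, Y}, right has 0 { }.
          Root Q: left subtree has 0 nodes { }, right has 1 {Y}.
  Root H: left subtree has 1 node {C}, right has 0 { }.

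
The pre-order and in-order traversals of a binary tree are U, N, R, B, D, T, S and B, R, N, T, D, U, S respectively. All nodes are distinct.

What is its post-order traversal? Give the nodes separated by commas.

B, R, T, D, N, S, U

The first element of pre-order is the root; it splits in-order into left and right subtrees.
Root U: left subtree has 5 nodes {B, R, N, T, D}, right has 1 {S}.
  Root N: left subtree has 2 nodes {B, R}, right has 2 {T, D}.
    Root R: left subtree has 1 node {B}, right has 0 { }.
    Root D: left subtree has 1 node {T}, right has 0 { }.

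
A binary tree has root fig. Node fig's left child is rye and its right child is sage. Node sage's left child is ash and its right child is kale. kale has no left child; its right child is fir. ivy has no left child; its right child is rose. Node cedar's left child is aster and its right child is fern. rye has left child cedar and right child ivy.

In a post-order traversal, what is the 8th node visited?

Post-order visits the left subtree, then the right subtree, then the node.
At fig: go left to rye.
  At rye: go left to cedar.
    At cedar: go left to aster.
      aster is a leaf — visit aster.
    At cedar: go right to fern.
      fern is a leaf — visit fern.
    Visit cedar.
  At rye: go right to ivy.
    At ivy: no left child.
    At ivy: go right to rose.
      rose is a leaf — visit rose.
    Visit ivy.
  Visit rye.
At fig: go right to sage.
  At sage: go left to ash.
    ash is a leaf — visit ash.
  At sage: go right to kale.
    At kale: no left child.
    At kale: go right to fir.
      fir is a leaf — visit fir.
    Visit kale.
  Visit sage.
Visit fig.
Full post-order sequence: aster, fern, cedar, rose, ivy, rye, ash, fir, kale, sage, fig.

fir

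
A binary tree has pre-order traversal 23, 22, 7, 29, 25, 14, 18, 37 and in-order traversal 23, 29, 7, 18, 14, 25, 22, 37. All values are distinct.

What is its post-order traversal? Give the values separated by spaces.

The first element of pre-order is the root; it splits in-order into left and right subtrees.
Root 23: left subtree has 0 nodes { }, right has 7 {29, 7, 18, 14, 25, 22, 37}.
  Root 22: left subtree has 5 nodes {29, 7, 18, 14, 25}, right has 1 {37}.
    Root 7: left subtree has 1 node {29}, right has 3 {18, 14, 25}.
      Root 25: left subtree has 2 nodes {18, 14}, right has 0 { }.
        Root 14: left subtree has 1 node {18}, right has 0 { }.

29 18 14 25 7 37 22 23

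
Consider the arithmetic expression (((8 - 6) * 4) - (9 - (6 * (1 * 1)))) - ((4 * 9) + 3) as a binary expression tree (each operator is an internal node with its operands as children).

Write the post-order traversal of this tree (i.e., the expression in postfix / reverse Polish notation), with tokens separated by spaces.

Post-order on an expression tree gives postfix notation: for each operator, emit left operand, right operand, then the operator.

8 6 - 4 * 9 6 1 1 * * - - 4 9 * 3 + -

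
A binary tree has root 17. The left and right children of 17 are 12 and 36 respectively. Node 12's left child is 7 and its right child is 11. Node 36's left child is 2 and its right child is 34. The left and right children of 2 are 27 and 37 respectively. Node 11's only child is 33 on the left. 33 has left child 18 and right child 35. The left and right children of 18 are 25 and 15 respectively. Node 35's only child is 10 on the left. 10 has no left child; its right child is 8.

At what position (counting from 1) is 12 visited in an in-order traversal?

In-order visits the left subtree, then the node, then the right subtree.
At 17: go left to 12.
  At 12: go left to 7.
    7 is a leaf — visit 7.
  Visit 12.
  At 12: go right to 11.
    At 11: go left to 33.
      At 33: go left to 18.
        At 18: go left to 25.
          25 is a leaf — visit 25.
        Visit 18.
        At 18: go right to 15.
          15 is a leaf — visit 15.
      Visit 33.
      At 33: go right to 35.
        At 35: go left to 10.
          At 10: no left child.
          Visit 10.
          At 10: go right to 8.
            8 is a leaf — visit 8.
        Visit 35.
        At 35: no right child.
    Visit 11.
    At 11: no right child.
Visit 17.
At 17: go right to 36.
  At 36: go left to 2.
    At 2: go left to 27.
      27 is a leaf — visit 27.
    Visit 2.
    At 2: go right to 37.
      37 is a leaf — visit 37.
  Visit 36.
  At 36: go right to 34.
    34 is a leaf — visit 34.
Full in-order sequence: 7, 12, 25, 18, 15, 33, 10, 8, 35, 11, 17, 27, 2, 37, 36, 34.

2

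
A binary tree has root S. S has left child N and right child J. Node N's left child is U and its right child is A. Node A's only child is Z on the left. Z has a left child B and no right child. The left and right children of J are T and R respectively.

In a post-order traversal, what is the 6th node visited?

T

Post-order visits the left subtree, then the right subtree, then the node.
At S: go left to N.
  At N: go left to U.
    U is a leaf — visit U.
  At N: go right to A.
    At A: go left to Z.
      At Z: go left to B.
        B is a leaf — visit B.
      At Z: no right child.
      Visit Z.
    At A: no right child.
    Visit A.
  Visit N.
At S: go right to J.
  At J: go left to T.
    T is a leaf — visit T.
  At J: go right to R.
    R is a leaf — visit R.
  Visit J.
Visit S.
Full post-order sequence: U, B, Z, A, N, T, R, J, S.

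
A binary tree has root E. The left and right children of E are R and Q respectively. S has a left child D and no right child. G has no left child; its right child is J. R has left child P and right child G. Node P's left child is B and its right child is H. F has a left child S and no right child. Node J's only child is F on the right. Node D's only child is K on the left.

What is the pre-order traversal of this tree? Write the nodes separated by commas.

E, R, P, B, H, G, J, F, S, D, K, Q

Pre-order visits the node, then its left subtree, then its right subtree.
Visit E.
At E: go left to R.
  Visit R.
  At R: go left to P.
    Visit P.
    At P: go left to B.
      B is a leaf — visit B.
    At P: go right to H.
      H is a leaf — visit H.
  At R: go right to G.
    Visit G.
    At G: no left child.
    At G: go right to J.
      Visit J.
      At J: no left child.
      At J: go right to F.
        Visit F.
        At F: go left to S.
          Visit S.
          At S: go left to D.
            Visit D.
            At D: go left to K.
              K is a leaf — visit K.
            At D: no right child.
          At S: no right child.
        At F: no right child.
At E: go right to Q.
  Q is a leaf — visit Q.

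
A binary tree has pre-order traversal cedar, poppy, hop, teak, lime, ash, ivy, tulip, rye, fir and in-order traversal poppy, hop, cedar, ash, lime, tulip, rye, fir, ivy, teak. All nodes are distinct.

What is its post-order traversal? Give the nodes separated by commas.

The first element of pre-order is the root; it splits in-order into left and right subtrees.
Root cedar: left subtree has 2 nodes {poppy, hop}, right has 7 {ash, lime, tulip, rye, fir, ivy, teak}.
  Root poppy: left subtree has 0 nodes { }, right has 1 {hop}.
  Root teak: left subtree has 6 nodes {ash, lime, tulip, rye, fir, ivy}, right has 0 { }.
    Root lime: left subtree has 1 node {ash}, right has 4 {tulip, rye, fir, ivy}.
      Root ivy: left subtree has 3 nodes {tulip, rye, fir}, right has 0 { }.
        Root tulip: left subtree has 0 nodes { }, right has 2 {rye, fir}.
          Root rye: left subtree has 0 nodes { }, right has 1 {fir}.

hop, poppy, ash, fir, rye, tulip, ivy, lime, teak, cedar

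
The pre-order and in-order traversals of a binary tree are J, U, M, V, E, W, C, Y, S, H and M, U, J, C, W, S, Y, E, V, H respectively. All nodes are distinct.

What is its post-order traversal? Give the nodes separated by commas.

The first element of pre-order is the root; it splits in-order into left and right subtrees.
Root J: left subtree has 2 nodes {M, U}, right has 7 {C, W, S, Y, E, V, H}.
  Root U: left subtree has 1 node {M}, right has 0 { }.
  Root V: left subtree has 5 nodes {C, W, S, Y, E}, right has 1 {H}.
    Root E: left subtree has 4 nodes {C, W, S, Y}, right has 0 { }.
      Root W: left subtree has 1 node {C}, right has 2 {S, Y}.
        Root Y: left subtree has 1 node {S}, right has 0 { }.

M, U, C, S, Y, W, E, H, V, J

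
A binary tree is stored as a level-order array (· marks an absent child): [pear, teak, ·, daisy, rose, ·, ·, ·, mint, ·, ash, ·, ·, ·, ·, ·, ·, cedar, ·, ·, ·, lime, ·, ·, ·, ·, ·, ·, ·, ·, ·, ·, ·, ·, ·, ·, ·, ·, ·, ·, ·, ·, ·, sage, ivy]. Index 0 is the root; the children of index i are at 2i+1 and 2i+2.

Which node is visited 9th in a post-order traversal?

Post-order visits the left subtree, then the right subtree, then the node.
At pear: go left to teak.
  At teak: go left to daisy.
    At daisy: no left child.
    At daisy: go right to mint.
      At mint: go left to cedar.
        cedar is a leaf — visit cedar.
      At mint: no right child.
      Visit mint.
    Visit daisy.
  At teak: go right to rose.
    At rose: no left child.
    At rose: go right to ash.
      At ash: go left to lime.
        At lime: go left to sage.
          sage is a leaf — visit sage.
        At lime: go right to ivy.
          ivy is a leaf — visit ivy.
        Visit lime.
      At ash: no right child.
      Visit ash.
    Visit rose.
  Visit teak.
At pear: no right child.
Visit pear.
Full post-order sequence: cedar, mint, daisy, sage, ivy, lime, ash, rose, teak, pear.

teak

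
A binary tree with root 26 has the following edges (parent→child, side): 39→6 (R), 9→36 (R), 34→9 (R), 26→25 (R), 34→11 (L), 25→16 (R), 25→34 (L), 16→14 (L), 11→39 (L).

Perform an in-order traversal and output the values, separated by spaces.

In-order visits the left subtree, then the node, then the right subtree.
At 26: no left child.
Visit 26.
At 26: go right to 25.
  At 25: go left to 34.
    At 34: go left to 11.
      At 11: go left to 39.
        At 39: no left child.
        Visit 39.
        At 39: go right to 6.
          6 is a leaf — visit 6.
      Visit 11.
      At 11: no right child.
    Visit 34.
    At 34: go right to 9.
      At 9: no left child.
      Visit 9.
      At 9: go right to 36.
        36 is a leaf — visit 36.
  Visit 25.
  At 25: go right to 16.
    At 16: go left to 14.
      14 is a leaf — visit 14.
    Visit 16.
    At 16: no right child.

26 39 6 11 34 9 36 25 14 16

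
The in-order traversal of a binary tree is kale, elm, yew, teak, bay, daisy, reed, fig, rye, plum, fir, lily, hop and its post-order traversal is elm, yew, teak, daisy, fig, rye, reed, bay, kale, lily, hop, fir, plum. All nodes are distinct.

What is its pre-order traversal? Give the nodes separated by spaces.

The last element of post-order is the root; it splits in-order into left and right subtrees.
Root plum: left subtree has 9 nodes {kale, elm, yew, teak, bay, daisy, reed, fig, rye}, right has 3 {fir, lily, hop}.
  Root kale: left subtree has 0 nodes { }, right has 8 {elm, yew, teak, bay, daisy, reed, fig, rye}.
    Root bay: left subtree has 3 nodes {elm, yew, teak}, right has 4 {daisy, reed, fig, rye}.
      Root teak: left subtree has 2 nodes {elm, yew}, right has 0 { }.
        Root yew: left subtree has 1 node {elm}, right has 0 { }.
      Root reed: left subtree has 1 node {daisy}, right has 2 {fig, rye}.
        Root rye: left subtree has 1 node {fig}, right has 0 { }.
  Root fir: left subtree has 0 nodes { }, right has 2 {lily, hop}.
    Root hop: left subtree has 1 node {lily}, right has 0 { }.

plum kale bay teak yew elm reed daisy rye fig fir hop lily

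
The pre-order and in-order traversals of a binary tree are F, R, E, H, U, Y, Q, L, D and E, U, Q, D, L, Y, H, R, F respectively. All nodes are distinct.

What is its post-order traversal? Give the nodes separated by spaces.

D L Q Y U H E R F

The first element of pre-order is the root; it splits in-order into left and right subtrees.
Root F: left subtree has 8 nodes {E, U, Q, D, L, Y, H, R}, right has 0 { }.
  Root R: left subtree has 7 nodes {E, U, Q, D, L, Y, H}, right has 0 { }.
    Root E: left subtree has 0 nodes { }, right has 6 {U, Q, D, L, Y, H}.
      Root H: left subtree has 5 nodes {U, Q, D, L, Y}, right has 0 { }.
        Root U: left subtree has 0 nodes { }, right has 4 {Q, D, L, Y}.
          Root Y: left subtree has 3 nodes {Q, D, L}, right has 0 { }.
            Root Q: left subtree has 0 nodes { }, right has 2 {D, L}.
              Root L: left subtree has 1 node {D}, right has 0 { }.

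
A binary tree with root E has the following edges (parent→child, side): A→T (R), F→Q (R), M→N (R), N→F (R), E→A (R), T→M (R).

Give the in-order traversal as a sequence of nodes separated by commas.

In-order visits the left subtree, then the node, then the right subtree.
At E: no left child.
Visit E.
At E: go right to A.
  At A: no left child.
  Visit A.
  At A: go right to T.
    At T: no left child.
    Visit T.
    At T: go right to M.
      At M: no left child.
      Visit M.
      At M: go right to N.
        At N: no left child.
        Visit N.
        At N: go right to F.
          At F: no left child.
          Visit F.
          At F: go right to Q.
            Q is a leaf — visit Q.

E, A, T, M, N, F, Q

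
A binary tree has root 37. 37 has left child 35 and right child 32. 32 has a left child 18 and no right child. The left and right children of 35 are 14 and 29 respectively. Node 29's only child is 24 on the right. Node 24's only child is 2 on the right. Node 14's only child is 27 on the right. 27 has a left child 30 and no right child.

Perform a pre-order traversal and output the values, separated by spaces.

37 35 14 27 30 29 24 2 32 18

Pre-order visits the node, then its left subtree, then its right subtree.
Visit 37.
At 37: go left to 35.
  Visit 35.
  At 35: go left to 14.
    Visit 14.
    At 14: no left child.
    At 14: go right to 27.
      Visit 27.
      At 27: go left to 30.
        30 is a leaf — visit 30.
      At 27: no right child.
  At 35: go right to 29.
    Visit 29.
    At 29: no left child.
    At 29: go right to 24.
      Visit 24.
      At 24: no left child.
      At 24: go right to 2.
        2 is a leaf — visit 2.
At 37: go right to 32.
  Visit 32.
  At 32: go left to 18.
    18 is a leaf — visit 18.
  At 32: no right child.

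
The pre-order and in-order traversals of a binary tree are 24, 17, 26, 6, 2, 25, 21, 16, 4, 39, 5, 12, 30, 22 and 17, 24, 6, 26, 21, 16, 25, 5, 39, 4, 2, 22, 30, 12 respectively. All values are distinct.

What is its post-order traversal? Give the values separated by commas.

The first element of pre-order is the root; it splits in-order into left and right subtrees.
Root 24: left subtree has 1 node {17}, right has 12 {6, 26, 21, 16, 25, 5, 39, 4, 2, 22, 30, 12}.
  Root 26: left subtree has 1 node {6}, right has 10 {21, 16, 25, 5, 39, 4, 2, 22, 30, 12}.
    Root 2: left subtree has 6 nodes {21, 16, 25, 5, 39, 4}, right has 3 {22, 30, 12}.
      Root 25: left subtree has 2 nodes {21, 16}, right has 3 {5, 39, 4}.
        Root 21: left subtree has 0 nodes { }, right has 1 {16}.
        Root 4: left subtree has 2 nodes {5, 39}, right has 0 { }.
          Root 39: left subtree has 1 node {5}, right has 0 { }.
      Root 12: left subtree has 2 nodes {22, 30}, right has 0 { }.
        Root 30: left subtree has 1 node {22}, right has 0 { }.

17, 6, 16, 21, 5, 39, 4, 25, 22, 30, 12, 2, 26, 24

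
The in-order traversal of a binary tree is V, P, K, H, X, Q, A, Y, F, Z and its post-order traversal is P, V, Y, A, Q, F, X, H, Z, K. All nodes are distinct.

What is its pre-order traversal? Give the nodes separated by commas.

K, V, P, Z, H, X, F, Q, A, Y

The last element of post-order is the root; it splits in-order into left and right subtrees.
Root K: left subtree has 2 nodes {V, P}, right has 7 {H, X, Q, A, Y, F, Z}.
  Root V: left subtree has 0 nodes { }, right has 1 {P}.
  Root Z: left subtree has 6 nodes {H, X, Q, A, Y, F}, right has 0 { }.
    Root H: left subtree has 0 nodes { }, right has 5 {X, Q, A, Y, F}.
      Root X: left subtree has 0 nodes { }, right has 4 {Q, A, Y, F}.
        Root F: left subtree has 3 nodes {Q, A, Y}, right has 0 { }.
          Root Q: left subtree has 0 nodes { }, right has 2 {A, Y}.
            Root A: left subtree has 0 nodes { }, right has 1 {Y}.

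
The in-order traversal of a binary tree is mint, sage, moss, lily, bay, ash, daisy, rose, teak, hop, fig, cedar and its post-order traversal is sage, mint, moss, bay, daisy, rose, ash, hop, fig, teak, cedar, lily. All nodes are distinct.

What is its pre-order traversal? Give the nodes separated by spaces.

lily moss mint sage cedar teak ash bay rose daisy fig hop

The last element of post-order is the root; it splits in-order into left and right subtrees.
Root lily: left subtree has 3 nodes {mint, sage, moss}, right has 8 {bay, ash, daisy, rose, teak, hop, fig, cedar}.
  Root moss: left subtree has 2 nodes {mint, sage}, right has 0 { }.
    Root mint: left subtree has 0 nodes { }, right has 1 {sage}.
  Root cedar: left subtree has 7 nodes {bay, ash, daisy, rose, teak, hop, fig}, right has 0 { }.
    Root teak: left subtree has 4 nodes {bay, ash, daisy, rose}, right has 2 {hop, fig}.
      Root ash: left subtree has 1 node {bay}, right has 2 {daisy, rose}.
        Root rose: left subtree has 1 node {daisy}, right has 0 { }.
      Root fig: left subtree has 1 node {hop}, right has 0 { }.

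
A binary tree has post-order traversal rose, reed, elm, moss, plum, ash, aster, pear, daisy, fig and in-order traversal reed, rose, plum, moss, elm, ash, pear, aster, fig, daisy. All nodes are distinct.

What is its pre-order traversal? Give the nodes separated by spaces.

fig pear ash plum reed rose moss elm aster daisy

The last element of post-order is the root; it splits in-order into left and right subtrees.
Root fig: left subtree has 8 nodes {reed, rose, plum, moss, elm, ash, pear, aster}, right has 1 {daisy}.
  Root pear: left subtree has 6 nodes {reed, rose, plum, moss, elm, ash}, right has 1 {aster}.
    Root ash: left subtree has 5 nodes {reed, rose, plum, moss, elm}, right has 0 { }.
      Root plum: left subtree has 2 nodes {reed, rose}, right has 2 {moss, elm}.
        Root reed: left subtree has 0 nodes { }, right has 1 {rose}.
        Root moss: left subtree has 0 nodes { }, right has 1 {elm}.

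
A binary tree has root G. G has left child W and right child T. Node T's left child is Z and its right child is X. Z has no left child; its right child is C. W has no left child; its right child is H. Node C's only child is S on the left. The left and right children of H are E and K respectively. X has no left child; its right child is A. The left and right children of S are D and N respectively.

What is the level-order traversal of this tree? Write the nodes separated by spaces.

G W T H Z X E K C A S D N

Level-order visits nodes level by level from the root, left to right within each level.
Level 0: G
Level 1: W, T
Level 2: H, Z, X
Level 3: E, K, C, A
Level 4: S
Level 5: D, N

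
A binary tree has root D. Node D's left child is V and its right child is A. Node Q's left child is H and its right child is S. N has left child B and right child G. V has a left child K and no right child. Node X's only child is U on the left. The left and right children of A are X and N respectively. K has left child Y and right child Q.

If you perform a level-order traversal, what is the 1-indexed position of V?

2

Level-order visits nodes level by level from the root, left to right within each level.
Level 0: D
Level 1: V, A
Level 2: K, X, N
Level 3: Y, Q, U, B, G
Level 4: H, S
Full level-order sequence: D, V, A, K, X, N, Y, Q, U, B, G, H, S.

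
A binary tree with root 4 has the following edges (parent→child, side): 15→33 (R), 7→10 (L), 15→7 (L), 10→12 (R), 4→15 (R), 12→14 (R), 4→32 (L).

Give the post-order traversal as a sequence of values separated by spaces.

32 14 12 10 7 33 15 4

Post-order visits the left subtree, then the right subtree, then the node.
At 4: go left to 32.
  32 is a leaf — visit 32.
At 4: go right to 15.
  At 15: go left to 7.
    At 7: go left to 10.
      At 10: no left child.
      At 10: go right to 12.
        At 12: no left child.
        At 12: go right to 14.
          14 is a leaf — visit 14.
        Visit 12.
      Visit 10.
    At 7: no right child.
    Visit 7.
  At 15: go right to 33.
    33 is a leaf — visit 33.
  Visit 15.
Visit 4.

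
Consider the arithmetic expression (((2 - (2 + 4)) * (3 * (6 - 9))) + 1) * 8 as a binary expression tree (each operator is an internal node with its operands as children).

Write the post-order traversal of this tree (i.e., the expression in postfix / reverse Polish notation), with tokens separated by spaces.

Post-order on an expression tree gives postfix notation: for each operator, emit left operand, right operand, then the operator.

2 2 4 + - 3 6 9 - * * 1 + 8 *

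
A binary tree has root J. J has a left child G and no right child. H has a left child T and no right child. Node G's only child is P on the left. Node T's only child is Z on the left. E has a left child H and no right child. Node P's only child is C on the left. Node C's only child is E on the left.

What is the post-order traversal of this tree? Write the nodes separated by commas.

Z, T, H, E, C, P, G, J

Post-order visits the left subtree, then the right subtree, then the node.
At J: go left to G.
  At G: go left to P.
    At P: go left to C.
      At C: go left to E.
        At E: go left to H.
          At H: go left to T.
            At T: go left to Z.
              Z is a leaf — visit Z.
            At T: no right child.
            Visit T.
          At H: no right child.
          Visit H.
        At E: no right child.
        Visit E.
      At C: no right child.
      Visit C.
    At P: no right child.
    Visit P.
  At G: no right child.
  Visit G.
At J: no right child.
Visit J.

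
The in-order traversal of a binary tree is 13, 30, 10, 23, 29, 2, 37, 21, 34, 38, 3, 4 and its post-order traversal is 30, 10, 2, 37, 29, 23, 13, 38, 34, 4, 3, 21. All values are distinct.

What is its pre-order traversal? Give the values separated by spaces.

The last element of post-order is the root; it splits in-order into left and right subtrees.
Root 21: left subtree has 7 nodes {13, 30, 10, 23, 29, 2, 37}, right has 4 {34, 38, 3, 4}.
  Root 13: left subtree has 0 nodes { }, right has 6 {30, 10, 23, 29, 2, 37}.
    Root 23: left subtree has 2 nodes {30, 10}, right has 3 {29, 2, 37}.
      Root 10: left subtree has 1 node {30}, right has 0 { }.
      Root 29: left subtree has 0 nodes { }, right has 2 {2, 37}.
        Root 37: left subtree has 1 node {2}, right has 0 { }.
  Root 3: left subtree has 2 nodes {34, 38}, right has 1 {4}.
    Root 34: left subtree has 0 nodes { }, right has 1 {38}.

21 13 23 10 30 29 37 2 3 34 38 4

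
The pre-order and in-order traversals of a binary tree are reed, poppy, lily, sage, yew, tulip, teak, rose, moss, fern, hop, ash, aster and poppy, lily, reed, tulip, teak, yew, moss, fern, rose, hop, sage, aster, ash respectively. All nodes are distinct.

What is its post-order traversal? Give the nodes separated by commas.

The first element of pre-order is the root; it splits in-order into left and right subtrees.
Root reed: left subtree has 2 nodes {poppy, lily}, right has 10 {tulip, teak, yew, moss, fern, rose, hop, sage, aster, ash}.
  Root poppy: left subtree has 0 nodes { }, right has 1 {lily}.
  Root sage: left subtree has 7 nodes {tulip, teak, yew, moss, fern, rose, hop}, right has 2 {aster, ash}.
    Root yew: left subtree has 2 nodes {tulip, teak}, right has 4 {moss, fern, rose, hop}.
      Root tulip: left subtree has 0 nodes { }, right has 1 {teak}.
      Root rose: left subtree has 2 nodes {moss, fern}, right has 1 {hop}.
        Root moss: left subtree has 0 nodes { }, right has 1 {fern}.
    Root ash: left subtree has 1 node {aster}, right has 0 { }.

lily, poppy, teak, tulip, fern, moss, hop, rose, yew, aster, ash, sage, reed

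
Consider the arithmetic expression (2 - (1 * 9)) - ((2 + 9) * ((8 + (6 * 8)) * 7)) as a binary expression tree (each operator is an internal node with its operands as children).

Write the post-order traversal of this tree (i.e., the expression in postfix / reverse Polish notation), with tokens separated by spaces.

2 1 9 * - 2 9 + 8 6 8 * + 7 * * -

Post-order on an expression tree gives postfix notation: for each operator, emit left operand, right operand, then the operator.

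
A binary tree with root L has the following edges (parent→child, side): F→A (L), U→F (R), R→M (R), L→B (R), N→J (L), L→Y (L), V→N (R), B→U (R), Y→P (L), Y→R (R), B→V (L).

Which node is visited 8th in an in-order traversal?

N

In-order visits the left subtree, then the node, then the right subtree.
At L: go left to Y.
  At Y: go left to P.
    P is a leaf — visit P.
  Visit Y.
  At Y: go right to R.
    At R: no left child.
    Visit R.
    At R: go right to M.
      M is a leaf — visit M.
Visit L.
At L: go right to B.
  At B: go left to V.
    At V: no left child.
    Visit V.
    At V: go right to N.
      At N: go left to J.
        J is a leaf — visit J.
      Visit N.
      At N: no right child.
  Visit B.
  At B: go right to U.
    At U: no left child.
    Visit U.
    At U: go right to F.
      At F: go left to A.
        A is a leaf — visit A.
      Visit F.
      At F: no right child.
Full in-order sequence: P, Y, R, M, L, V, J, N, B, U, A, F.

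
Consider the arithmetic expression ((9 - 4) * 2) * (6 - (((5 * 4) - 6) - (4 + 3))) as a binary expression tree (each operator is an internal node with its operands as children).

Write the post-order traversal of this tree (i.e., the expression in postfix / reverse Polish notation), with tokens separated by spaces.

Post-order on an expression tree gives postfix notation: for each operator, emit left operand, right operand, then the operator.

9 4 - 2 * 6 5 4 * 6 - 4 3 + - - *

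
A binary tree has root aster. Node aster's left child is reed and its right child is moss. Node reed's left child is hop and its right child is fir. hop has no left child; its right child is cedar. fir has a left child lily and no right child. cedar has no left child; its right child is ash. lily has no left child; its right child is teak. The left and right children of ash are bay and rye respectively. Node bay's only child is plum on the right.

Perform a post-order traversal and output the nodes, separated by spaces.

plum bay rye ash cedar hop teak lily fir reed moss aster

Post-order visits the left subtree, then the right subtree, then the node.
At aster: go left to reed.
  At reed: go left to hop.
    At hop: no left child.
    At hop: go right to cedar.
      At cedar: no left child.
      At cedar: go right to ash.
        At ash: go left to bay.
          At bay: no left child.
          At bay: go right to plum.
            plum is a leaf — visit plum.
          Visit bay.
        At ash: go right to rye.
          rye is a leaf — visit rye.
        Visit ash.
      Visit cedar.
    Visit hop.
  At reed: go right to fir.
    At fir: go left to lily.
      At lily: no left child.
      At lily: go right to teak.
        teak is a leaf — visit teak.
      Visit lily.
    At fir: no right child.
    Visit fir.
  Visit reed.
At aster: go right to moss.
  moss is a leaf — visit moss.
Visit aster.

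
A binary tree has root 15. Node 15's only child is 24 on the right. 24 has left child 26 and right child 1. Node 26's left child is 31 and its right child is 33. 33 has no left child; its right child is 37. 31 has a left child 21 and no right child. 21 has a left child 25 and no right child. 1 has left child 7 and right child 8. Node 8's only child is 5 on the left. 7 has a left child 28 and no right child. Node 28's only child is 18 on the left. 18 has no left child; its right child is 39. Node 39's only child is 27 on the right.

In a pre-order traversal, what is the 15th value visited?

Pre-order visits the node, then its left subtree, then its right subtree.
Visit 15.
At 15: no left child.
At 15: go right to 24.
  Visit 24.
  At 24: go left to 26.
    Visit 26.
    At 26: go left to 31.
      Visit 31.
      At 31: go left to 21.
        Visit 21.
        At 21: go left to 25.
          25 is a leaf — visit 25.
        At 21: no right child.
      At 31: no right child.
    At 26: go right to 33.
      Visit 33.
      At 33: no left child.
      At 33: go right to 37.
        37 is a leaf — visit 37.
  At 24: go right to 1.
    Visit 1.
    At 1: go left to 7.
      Visit 7.
      At 7: go left to 28.
        Visit 28.
        At 28: go left to 18.
          Visit 18.
          At 18: no left child.
          At 18: go right to 39.
            Visit 39.
            At 39: no left child.
            At 39: go right to 27.
              27 is a leaf — visit 27.
        At 28: no right child.
      At 7: no right child.
    At 1: go right to 8.
      Visit 8.
      At 8: go left to 5.
        5 is a leaf — visit 5.
      At 8: no right child.
Full pre-order sequence: 15, 24, 26, 31, 21, 25, 33, 37, 1, 7, 28, 18, 39, 27, 8, 5.

8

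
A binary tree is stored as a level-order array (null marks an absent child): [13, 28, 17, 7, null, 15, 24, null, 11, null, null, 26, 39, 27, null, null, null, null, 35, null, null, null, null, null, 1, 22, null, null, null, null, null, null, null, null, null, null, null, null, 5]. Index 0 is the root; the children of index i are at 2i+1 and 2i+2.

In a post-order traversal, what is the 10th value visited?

15

Post-order visits the left subtree, then the right subtree, then the node.
At 13: go left to 28.
  At 28: go left to 7.
    At 7: no left child.
    At 7: go right to 11.
      At 11: no left child.
      At 11: go right to 35.
        At 35: no left child.
        At 35: go right to 5.
          5 is a leaf — visit 5.
        Visit 35.
      Visit 11.
    Visit 7.
  At 28: no right child.
  Visit 28.
At 13: go right to 17.
  At 17: go left to 15.
    At 15: go left to 26.
      At 26: no left child.
      At 26: go right to 1.
        1 is a leaf — visit 1.
      Visit 26.
    At 15: go right to 39.
      At 39: go left to 22.
        22 is a leaf — visit 22.
      At 39: no right child.
      Visit 39.
    Visit 15.
  At 17: go right to 24.
    At 24: go left to 27.
      27 is a leaf — visit 27.
    At 24: no right child.
    Visit 24.
  Visit 17.
Visit 13.
Full post-order sequence: 5, 35, 11, 7, 28, 1, 26, 22, 39, 15, 27, 24, 17, 13.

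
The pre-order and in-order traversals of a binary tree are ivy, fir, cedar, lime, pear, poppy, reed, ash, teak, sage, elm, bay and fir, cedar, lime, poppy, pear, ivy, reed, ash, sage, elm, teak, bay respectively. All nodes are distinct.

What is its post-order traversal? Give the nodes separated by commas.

poppy, pear, lime, cedar, fir, elm, sage, bay, teak, ash, reed, ivy

The first element of pre-order is the root; it splits in-order into left and right subtrees.
Root ivy: left subtree has 5 nodes {fir, cedar, lime, poppy, pear}, right has 6 {reed, ash, sage, elm, teak, bay}.
  Root fir: left subtree has 0 nodes { }, right has 4 {cedar, lime, poppy, pear}.
    Root cedar: left subtree has 0 nodes { }, right has 3 {lime, poppy, pear}.
      Root lime: left subtree has 0 nodes { }, right has 2 {poppy, pear}.
        Root pear: left subtree has 1 node {poppy}, right has 0 { }.
  Root reed: left subtree has 0 nodes { }, right has 5 {ash, sage, elm, teak, bay}.
    Root ash: left subtree has 0 nodes { }, right has 4 {sage, elm, teak, bay}.
      Root teak: left subtree has 2 nodes {sage, elm}, right has 1 {bay}.
        Root sage: left subtree has 0 nodes { }, right has 1 {elm}.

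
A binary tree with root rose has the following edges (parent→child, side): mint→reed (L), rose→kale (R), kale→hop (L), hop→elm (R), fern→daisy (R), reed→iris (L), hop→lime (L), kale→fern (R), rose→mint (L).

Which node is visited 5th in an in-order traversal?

lime

In-order visits the left subtree, then the node, then the right subtree.
At rose: go left to mint.
  At mint: go left to reed.
    At reed: go left to iris.
      iris is a leaf — visit iris.
    Visit reed.
    At reed: no right child.
  Visit mint.
  At mint: no right child.
Visit rose.
At rose: go right to kale.
  At kale: go left to hop.
    At hop: go left to lime.
      lime is a leaf — visit lime.
    Visit hop.
    At hop: go right to elm.
      elm is a leaf — visit elm.
  Visit kale.
  At kale: go right to fern.
    At fern: no left child.
    Visit fern.
    At fern: go right to daisy.
      daisy is a leaf — visit daisy.
Full in-order sequence: iris, reed, mint, rose, lime, hop, elm, kale, fern, daisy.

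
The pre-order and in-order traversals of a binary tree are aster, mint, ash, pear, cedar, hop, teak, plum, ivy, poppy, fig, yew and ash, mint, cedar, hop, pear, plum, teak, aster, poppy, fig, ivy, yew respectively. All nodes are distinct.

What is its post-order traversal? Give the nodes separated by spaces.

The first element of pre-order is the root; it splits in-order into left and right subtrees.
Root aster: left subtree has 7 nodes {ash, mint, cedar, hop, pear, plum, teak}, right has 4 {poppy, fig, ivy, yew}.
  Root mint: left subtree has 1 node {ash}, right has 5 {cedar, hop, pear, plum, teak}.
    Root pear: left subtree has 2 nodes {cedar, hop}, right has 2 {plum, teak}.
      Root cedar: left subtree has 0 nodes { }, right has 1 {hop}.
      Root teak: left subtree has 1 node {plum}, right has 0 { }.
  Root ivy: left subtree has 2 nodes {poppy, fig}, right has 1 {yew}.
    Root poppy: left subtree has 0 nodes { }, right has 1 {fig}.

ash hop cedar plum teak pear mint fig poppy yew ivy aster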